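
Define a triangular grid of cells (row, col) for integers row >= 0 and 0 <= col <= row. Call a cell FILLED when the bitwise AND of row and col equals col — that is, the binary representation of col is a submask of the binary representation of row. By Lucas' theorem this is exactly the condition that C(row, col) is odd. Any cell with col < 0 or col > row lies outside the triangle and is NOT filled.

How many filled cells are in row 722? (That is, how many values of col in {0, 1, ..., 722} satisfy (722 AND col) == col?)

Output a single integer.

722 in binary = 1011010010
popcount(722) = number of 1-bits in 1011010010 = 5
A col c satisfies (722 AND c) == c iff every set bit of c is also set in 722; each of the 5 set bits of 722 can independently be on or off in c.
count = 2^5 = 32

Answer: 32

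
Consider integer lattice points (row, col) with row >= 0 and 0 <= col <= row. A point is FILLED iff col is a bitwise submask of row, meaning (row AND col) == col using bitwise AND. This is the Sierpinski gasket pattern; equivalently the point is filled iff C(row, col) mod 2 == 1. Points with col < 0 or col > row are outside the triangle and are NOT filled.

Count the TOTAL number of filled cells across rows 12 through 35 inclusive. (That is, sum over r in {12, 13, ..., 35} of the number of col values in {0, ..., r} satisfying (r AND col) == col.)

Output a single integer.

Answer: 216

Derivation:
r12=1100 pc2: +4 =4
r13=1101 pc3: +8 =12
r14=1110 pc3: +8 =20
r15=1111 pc4: +16 =36
r16=10000 pc1: +2 =38
r17=10001 pc2: +4 =42
r18=10010 pc2: +4 =46
r19=10011 pc3: +8 =54
r20=10100 pc2: +4 =58
r21=10101 pc3: +8 =66
r22=10110 pc3: +8 =74
r23=10111 pc4: +16 =90
r24=11000 pc2: +4 =94
r25=11001 pc3: +8 =102
r26=11010 pc3: +8 =110
r27=11011 pc4: +16 =126
r28=11100 pc3: +8 =134
r29=11101 pc4: +16 =150
r30=11110 pc4: +16 =166
r31=11111 pc5: +32 =198
r32=100000 pc1: +2 =200
r33=100001 pc2: +4 =204
r34=100010 pc2: +4 =208
r35=100011 pc3: +8 =216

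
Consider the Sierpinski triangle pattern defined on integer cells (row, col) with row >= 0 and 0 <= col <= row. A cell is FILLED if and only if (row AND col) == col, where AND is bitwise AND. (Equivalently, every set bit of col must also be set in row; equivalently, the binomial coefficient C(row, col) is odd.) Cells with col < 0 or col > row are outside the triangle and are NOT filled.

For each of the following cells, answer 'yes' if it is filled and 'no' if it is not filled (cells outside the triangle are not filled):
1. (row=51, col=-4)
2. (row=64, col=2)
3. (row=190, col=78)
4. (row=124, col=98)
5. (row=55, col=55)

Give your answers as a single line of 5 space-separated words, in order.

Answer: no no no no yes

Derivation:
(51,-4): col outside [0, 51] -> not filled
(64,2): row=0b1000000, col=0b10, row AND col = 0b0 = 0; 0 != 2 -> empty
(190,78): row=0b10111110, col=0b1001110, row AND col = 0b1110 = 14; 14 != 78 -> empty
(124,98): row=0b1111100, col=0b1100010, row AND col = 0b1100000 = 96; 96 != 98 -> empty
(55,55): row=0b110111, col=0b110111, row AND col = 0b110111 = 55; 55 == 55 -> filled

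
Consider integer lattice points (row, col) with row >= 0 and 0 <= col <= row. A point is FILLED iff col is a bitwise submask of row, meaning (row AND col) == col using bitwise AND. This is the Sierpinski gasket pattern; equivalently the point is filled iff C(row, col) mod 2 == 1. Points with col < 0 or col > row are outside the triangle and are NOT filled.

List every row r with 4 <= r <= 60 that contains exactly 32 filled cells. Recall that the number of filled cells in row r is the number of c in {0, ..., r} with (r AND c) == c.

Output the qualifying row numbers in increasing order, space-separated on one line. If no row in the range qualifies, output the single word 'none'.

Row r has 2^popcount(r) filled cells, so we need popcount(r) = log2(32) = 5.
Scan r = 4..60 and keep those with exactly 5 one-bits:
r=4=100 popcount=1 -> skip
r=5=101 popcount=2 -> skip
r=6=110 popcount=2 -> skip
r=7=111 popcount=3 -> skip
r=8=1000 popcount=1 -> skip
r=9=1001 popcount=2 -> skip
r=10=1010 popcount=2 -> skip
r=11=1011 popcount=3 -> skip
r=12=1100 popcount=2 -> skip
r=13=1101 popcount=3 -> skip
r=14=1110 popcount=3 -> skip
r=15=1111 popcount=4 -> skip
r=16=10000 popcount=1 -> skip
r=17=10001 popcount=2 -> skip
r=18=10010 popcount=2 -> skip
r=19=10011 popcount=3 -> skip
r=20=10100 popcount=2 -> skip
r=21=10101 popcount=3 -> skip
r=22=10110 popcount=3 -> skip
r=23=10111 popcount=4 -> skip
r=24=11000 popcount=2 -> skip
r=25=11001 popcount=3 -> skip
r=26=11010 popcount=3 -> skip
r=27=11011 popcount=4 -> skip
r=28=11100 popcount=3 -> skip
r=29=11101 popcount=4 -> skip
r=30=11110 popcount=4 -> skip
r=31=11111 popcount=5 -> KEEP
r=32=100000 popcount=1 -> skip
r=33=100001 popcount=2 -> skip
r=34=100010 popcount=2 -> skip
r=35=100011 popcount=3 -> skip
r=36=100100 popcount=2 -> skip
r=37=100101 popcount=3 -> skip
r=38=100110 popcount=3 -> skip
r=39=100111 popcount=4 -> skip
r=40=101000 popcount=2 -> skip
r=41=101001 popcount=3 -> skip
r=42=101010 popcount=3 -> skip
r=43=101011 popcount=4 -> skip
r=44=101100 popcount=3 -> skip
r=45=101101 popcount=4 -> skip
r=46=101110 popcount=4 -> skip
r=47=101111 popcount=5 -> KEEP
r=48=110000 popcount=2 -> skip
r=49=110001 popcount=3 -> skip
r=50=110010 popcount=3 -> skip
r=51=110011 popcount=4 -> skip
r=52=110100 popcount=3 -> skip
r=53=110101 popcount=4 -> skip
r=54=110110 popcount=4 -> skip
r=55=110111 popcount=5 -> KEEP
r=56=111000 popcount=3 -> skip
r=57=111001 popcount=4 -> skip
r=58=111010 popcount=4 -> skip
r=59=111011 popcount=5 -> KEEP
r=60=111100 popcount=4 -> skip
Kept rows: 31 47 55 59

Answer: 31 47 55 59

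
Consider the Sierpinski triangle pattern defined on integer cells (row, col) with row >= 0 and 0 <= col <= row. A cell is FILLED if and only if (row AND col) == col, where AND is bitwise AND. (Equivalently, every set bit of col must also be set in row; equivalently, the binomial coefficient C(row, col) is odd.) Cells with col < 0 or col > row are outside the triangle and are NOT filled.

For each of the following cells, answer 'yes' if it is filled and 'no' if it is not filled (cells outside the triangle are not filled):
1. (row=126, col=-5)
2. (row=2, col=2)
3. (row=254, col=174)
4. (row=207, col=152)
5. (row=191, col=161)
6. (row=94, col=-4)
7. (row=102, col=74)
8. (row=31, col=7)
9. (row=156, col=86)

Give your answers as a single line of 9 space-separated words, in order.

(126,-5): col outside [0, 126] -> not filled
(2,2): row=0b10, col=0b10, row AND col = 0b10 = 2; 2 == 2 -> filled
(254,174): row=0b11111110, col=0b10101110, row AND col = 0b10101110 = 174; 174 == 174 -> filled
(207,152): row=0b11001111, col=0b10011000, row AND col = 0b10001000 = 136; 136 != 152 -> empty
(191,161): row=0b10111111, col=0b10100001, row AND col = 0b10100001 = 161; 161 == 161 -> filled
(94,-4): col outside [0, 94] -> not filled
(102,74): row=0b1100110, col=0b1001010, row AND col = 0b1000010 = 66; 66 != 74 -> empty
(31,7): row=0b11111, col=0b111, row AND col = 0b111 = 7; 7 == 7 -> filled
(156,86): row=0b10011100, col=0b1010110, row AND col = 0b10100 = 20; 20 != 86 -> empty

Answer: no yes yes no yes no no yes no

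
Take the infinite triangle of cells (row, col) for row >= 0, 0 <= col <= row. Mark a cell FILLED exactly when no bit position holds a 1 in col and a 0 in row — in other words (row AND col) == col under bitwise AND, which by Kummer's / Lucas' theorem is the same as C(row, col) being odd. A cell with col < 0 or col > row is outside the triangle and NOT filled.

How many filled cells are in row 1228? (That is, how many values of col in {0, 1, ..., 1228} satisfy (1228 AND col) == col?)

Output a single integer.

Answer: 32

Derivation:
1228 in binary = 10011001100
popcount(1228) = number of 1-bits in 10011001100 = 5
A col c satisfies (1228 AND c) == c iff every set bit of c is also set in 1228; each of the 5 set bits of 1228 can independently be on or off in c.
count = 2^5 = 32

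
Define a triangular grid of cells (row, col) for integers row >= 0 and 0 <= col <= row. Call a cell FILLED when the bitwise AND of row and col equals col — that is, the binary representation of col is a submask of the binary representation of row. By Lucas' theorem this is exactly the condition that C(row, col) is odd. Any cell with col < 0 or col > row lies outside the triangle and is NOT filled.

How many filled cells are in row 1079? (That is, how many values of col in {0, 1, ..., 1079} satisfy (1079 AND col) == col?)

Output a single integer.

1079 in binary = 10000110111
popcount(1079) = number of 1-bits in 10000110111 = 6
A col c satisfies (1079 AND c) == c iff every set bit of c is also set in 1079; each of the 6 set bits of 1079 can independently be on or off in c.
count = 2^6 = 64

Answer: 64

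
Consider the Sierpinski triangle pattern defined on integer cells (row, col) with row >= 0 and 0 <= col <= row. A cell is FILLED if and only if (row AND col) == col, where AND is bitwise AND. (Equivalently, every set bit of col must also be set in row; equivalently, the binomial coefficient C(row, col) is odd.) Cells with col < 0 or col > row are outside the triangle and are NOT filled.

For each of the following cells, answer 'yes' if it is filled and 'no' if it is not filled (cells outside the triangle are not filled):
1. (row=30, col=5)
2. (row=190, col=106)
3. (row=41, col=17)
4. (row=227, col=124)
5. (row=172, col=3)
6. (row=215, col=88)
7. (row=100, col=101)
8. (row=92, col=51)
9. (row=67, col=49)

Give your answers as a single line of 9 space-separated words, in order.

(30,5): row=0b11110, col=0b101, row AND col = 0b100 = 4; 4 != 5 -> empty
(190,106): row=0b10111110, col=0b1101010, row AND col = 0b101010 = 42; 42 != 106 -> empty
(41,17): row=0b101001, col=0b10001, row AND col = 0b1 = 1; 1 != 17 -> empty
(227,124): row=0b11100011, col=0b1111100, row AND col = 0b1100000 = 96; 96 != 124 -> empty
(172,3): row=0b10101100, col=0b11, row AND col = 0b0 = 0; 0 != 3 -> empty
(215,88): row=0b11010111, col=0b1011000, row AND col = 0b1010000 = 80; 80 != 88 -> empty
(100,101): col outside [0, 100] -> not filled
(92,51): row=0b1011100, col=0b110011, row AND col = 0b10000 = 16; 16 != 51 -> empty
(67,49): row=0b1000011, col=0b110001, row AND col = 0b1 = 1; 1 != 49 -> empty

Answer: no no no no no no no no no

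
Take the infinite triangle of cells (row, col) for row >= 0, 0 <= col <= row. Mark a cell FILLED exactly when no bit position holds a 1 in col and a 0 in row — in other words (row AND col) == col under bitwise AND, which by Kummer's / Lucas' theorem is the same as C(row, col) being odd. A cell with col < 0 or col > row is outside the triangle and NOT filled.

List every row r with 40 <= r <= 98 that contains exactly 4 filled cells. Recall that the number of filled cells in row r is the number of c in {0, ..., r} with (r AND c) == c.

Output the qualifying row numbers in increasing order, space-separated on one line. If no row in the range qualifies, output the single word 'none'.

Answer: 40 48 65 66 68 72 80 96

Derivation:
Row r has 2^popcount(r) filled cells, so we need popcount(r) = log2(4) = 2.
Scan r = 40..98 and keep those with exactly 2 one-bits:
r=40=101000 popcount=2 -> KEEP
r=41=101001 popcount=3 -> skip
r=42=101010 popcount=3 -> skip
r=43=101011 popcount=4 -> skip
r=44=101100 popcount=3 -> skip
r=45=101101 popcount=4 -> skip
r=46=101110 popcount=4 -> skip
r=47=101111 popcount=5 -> skip
r=48=110000 popcount=2 -> KEEP
r=49=110001 popcount=3 -> skip
r=50=110010 popcount=3 -> skip
r=51=110011 popcount=4 -> skip
r=52=110100 popcount=3 -> skip
r=53=110101 popcount=4 -> skip
r=54=110110 popcount=4 -> skip
r=55=110111 popcount=5 -> skip
r=56=111000 popcount=3 -> skip
r=57=111001 popcount=4 -> skip
r=58=111010 popcount=4 -> skip
r=59=111011 popcount=5 -> skip
r=60=111100 popcount=4 -> skip
r=61=111101 popcount=5 -> skip
r=62=111110 popcount=5 -> skip
r=63=111111 popcount=6 -> skip
r=64=1000000 popcount=1 -> skip
r=65=1000001 popcount=2 -> KEEP
r=66=1000010 popcount=2 -> KEEP
r=67=1000011 popcount=3 -> skip
r=68=1000100 popcount=2 -> KEEP
r=69=1000101 popcount=3 -> skip
r=70=1000110 popcount=3 -> skip
r=71=1000111 popcount=4 -> skip
r=72=1001000 popcount=2 -> KEEP
r=73=1001001 popcount=3 -> skip
r=74=1001010 popcount=3 -> skip
r=75=1001011 popcount=4 -> skip
r=76=1001100 popcount=3 -> skip
r=77=1001101 popcount=4 -> skip
r=78=1001110 popcount=4 -> skip
r=79=1001111 popcount=5 -> skip
r=80=1010000 popcount=2 -> KEEP
r=81=1010001 popcount=3 -> skip
r=82=1010010 popcount=3 -> skip
r=83=1010011 popcount=4 -> skip
r=84=1010100 popcount=3 -> skip
r=85=1010101 popcount=4 -> skip
r=86=1010110 popcount=4 -> skip
r=87=1010111 popcount=5 -> skip
r=88=1011000 popcount=3 -> skip
r=89=1011001 popcount=4 -> skip
r=90=1011010 popcount=4 -> skip
r=91=1011011 popcount=5 -> skip
r=92=1011100 popcount=4 -> skip
r=93=1011101 popcount=5 -> skip
r=94=1011110 popcount=5 -> skip
r=95=1011111 popcount=6 -> skip
r=96=1100000 popcount=2 -> KEEP
r=97=1100001 popcount=3 -> skip
r=98=1100010 popcount=3 -> skip
Kept rows: 40 48 65 66 68 72 80 96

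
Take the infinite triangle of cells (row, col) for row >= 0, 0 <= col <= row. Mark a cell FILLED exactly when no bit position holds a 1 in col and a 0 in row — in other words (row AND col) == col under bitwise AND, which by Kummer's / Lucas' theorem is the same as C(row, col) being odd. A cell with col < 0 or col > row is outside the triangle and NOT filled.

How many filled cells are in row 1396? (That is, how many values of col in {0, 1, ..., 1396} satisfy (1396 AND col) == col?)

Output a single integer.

1396 in binary = 10101110100
popcount(1396) = number of 1-bits in 10101110100 = 6
A col c satisfies (1396 AND c) == c iff every set bit of c is also set in 1396; each of the 6 set bits of 1396 can independently be on or off in c.
count = 2^6 = 64

Answer: 64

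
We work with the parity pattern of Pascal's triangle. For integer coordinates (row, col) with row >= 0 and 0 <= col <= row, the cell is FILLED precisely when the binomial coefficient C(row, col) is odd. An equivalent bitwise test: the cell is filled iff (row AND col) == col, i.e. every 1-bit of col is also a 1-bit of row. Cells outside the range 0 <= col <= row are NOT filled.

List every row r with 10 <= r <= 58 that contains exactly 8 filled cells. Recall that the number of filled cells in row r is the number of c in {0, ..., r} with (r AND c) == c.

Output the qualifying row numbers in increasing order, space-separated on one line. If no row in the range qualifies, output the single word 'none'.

Row r has 2^popcount(r) filled cells, so we need popcount(r) = log2(8) = 3.
Scan r = 10..58 and keep those with exactly 3 one-bits:
r=10=1010 popcount=2 -> skip
r=11=1011 popcount=3 -> KEEP
r=12=1100 popcount=2 -> skip
r=13=1101 popcount=3 -> KEEP
r=14=1110 popcount=3 -> KEEP
r=15=1111 popcount=4 -> skip
r=16=10000 popcount=1 -> skip
r=17=10001 popcount=2 -> skip
r=18=10010 popcount=2 -> skip
r=19=10011 popcount=3 -> KEEP
r=20=10100 popcount=2 -> skip
r=21=10101 popcount=3 -> KEEP
r=22=10110 popcount=3 -> KEEP
r=23=10111 popcount=4 -> skip
r=24=11000 popcount=2 -> skip
r=25=11001 popcount=3 -> KEEP
r=26=11010 popcount=3 -> KEEP
r=27=11011 popcount=4 -> skip
r=28=11100 popcount=3 -> KEEP
r=29=11101 popcount=4 -> skip
r=30=11110 popcount=4 -> skip
r=31=11111 popcount=5 -> skip
r=32=100000 popcount=1 -> skip
r=33=100001 popcount=2 -> skip
r=34=100010 popcount=2 -> skip
r=35=100011 popcount=3 -> KEEP
r=36=100100 popcount=2 -> skip
r=37=100101 popcount=3 -> KEEP
r=38=100110 popcount=3 -> KEEP
r=39=100111 popcount=4 -> skip
r=40=101000 popcount=2 -> skip
r=41=101001 popcount=3 -> KEEP
r=42=101010 popcount=3 -> KEEP
r=43=101011 popcount=4 -> skip
r=44=101100 popcount=3 -> KEEP
r=45=101101 popcount=4 -> skip
r=46=101110 popcount=4 -> skip
r=47=101111 popcount=5 -> skip
r=48=110000 popcount=2 -> skip
r=49=110001 popcount=3 -> KEEP
r=50=110010 popcount=3 -> KEEP
r=51=110011 popcount=4 -> skip
r=52=110100 popcount=3 -> KEEP
r=53=110101 popcount=4 -> skip
r=54=110110 popcount=4 -> skip
r=55=110111 popcount=5 -> skip
r=56=111000 popcount=3 -> KEEP
r=57=111001 popcount=4 -> skip
r=58=111010 popcount=4 -> skip
Kept rows: 11 13 14 19 21 22 25 26 28 35 37 38 41 42 44 49 50 52 56

Answer: 11 13 14 19 21 22 25 26 28 35 37 38 41 42 44 49 50 52 56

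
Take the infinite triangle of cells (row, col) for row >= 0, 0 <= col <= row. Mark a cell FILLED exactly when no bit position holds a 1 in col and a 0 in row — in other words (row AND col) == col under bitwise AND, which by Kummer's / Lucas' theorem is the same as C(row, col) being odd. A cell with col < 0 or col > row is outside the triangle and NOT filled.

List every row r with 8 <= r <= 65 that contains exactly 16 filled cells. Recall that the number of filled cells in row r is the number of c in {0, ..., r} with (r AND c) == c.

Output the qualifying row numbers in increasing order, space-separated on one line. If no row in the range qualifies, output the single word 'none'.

Answer: 15 23 27 29 30 39 43 45 46 51 53 54 57 58 60

Derivation:
Row r has 2^popcount(r) filled cells, so we need popcount(r) = log2(16) = 4.
Scan r = 8..65 and keep those with exactly 4 one-bits:
r=8=1000 popcount=1 -> skip
r=9=1001 popcount=2 -> skip
r=10=1010 popcount=2 -> skip
r=11=1011 popcount=3 -> skip
r=12=1100 popcount=2 -> skip
r=13=1101 popcount=3 -> skip
r=14=1110 popcount=3 -> skip
r=15=1111 popcount=4 -> KEEP
r=16=10000 popcount=1 -> skip
r=17=10001 popcount=2 -> skip
r=18=10010 popcount=2 -> skip
r=19=10011 popcount=3 -> skip
r=20=10100 popcount=2 -> skip
r=21=10101 popcount=3 -> skip
r=22=10110 popcount=3 -> skip
r=23=10111 popcount=4 -> KEEP
r=24=11000 popcount=2 -> skip
r=25=11001 popcount=3 -> skip
r=26=11010 popcount=3 -> skip
r=27=11011 popcount=4 -> KEEP
r=28=11100 popcount=3 -> skip
r=29=11101 popcount=4 -> KEEP
r=30=11110 popcount=4 -> KEEP
r=31=11111 popcount=5 -> skip
r=32=100000 popcount=1 -> skip
r=33=100001 popcount=2 -> skip
r=34=100010 popcount=2 -> skip
r=35=100011 popcount=3 -> skip
r=36=100100 popcount=2 -> skip
r=37=100101 popcount=3 -> skip
r=38=100110 popcount=3 -> skip
r=39=100111 popcount=4 -> KEEP
r=40=101000 popcount=2 -> skip
r=41=101001 popcount=3 -> skip
r=42=101010 popcount=3 -> skip
r=43=101011 popcount=4 -> KEEP
r=44=101100 popcount=3 -> skip
r=45=101101 popcount=4 -> KEEP
r=46=101110 popcount=4 -> KEEP
r=47=101111 popcount=5 -> skip
r=48=110000 popcount=2 -> skip
r=49=110001 popcount=3 -> skip
r=50=110010 popcount=3 -> skip
r=51=110011 popcount=4 -> KEEP
r=52=110100 popcount=3 -> skip
r=53=110101 popcount=4 -> KEEP
r=54=110110 popcount=4 -> KEEP
r=55=110111 popcount=5 -> skip
r=56=111000 popcount=3 -> skip
r=57=111001 popcount=4 -> KEEP
r=58=111010 popcount=4 -> KEEP
r=59=111011 popcount=5 -> skip
r=60=111100 popcount=4 -> KEEP
r=61=111101 popcount=5 -> skip
r=62=111110 popcount=5 -> skip
r=63=111111 popcount=6 -> skip
r=64=1000000 popcount=1 -> skip
r=65=1000001 popcount=2 -> skip
Kept rows: 15 23 27 29 30 39 43 45 46 51 53 54 57 58 60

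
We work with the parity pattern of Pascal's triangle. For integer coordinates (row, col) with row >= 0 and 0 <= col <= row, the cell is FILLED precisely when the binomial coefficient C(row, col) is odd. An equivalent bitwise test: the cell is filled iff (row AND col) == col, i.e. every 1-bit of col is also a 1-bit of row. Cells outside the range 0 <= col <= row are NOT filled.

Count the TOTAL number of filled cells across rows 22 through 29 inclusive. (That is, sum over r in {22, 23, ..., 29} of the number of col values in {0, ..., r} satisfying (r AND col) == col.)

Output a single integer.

r22=10110 pc3: +8 =8
r23=10111 pc4: +16 =24
r24=11000 pc2: +4 =28
r25=11001 pc3: +8 =36
r26=11010 pc3: +8 =44
r27=11011 pc4: +16 =60
r28=11100 pc3: +8 =68
r29=11101 pc4: +16 =84

Answer: 84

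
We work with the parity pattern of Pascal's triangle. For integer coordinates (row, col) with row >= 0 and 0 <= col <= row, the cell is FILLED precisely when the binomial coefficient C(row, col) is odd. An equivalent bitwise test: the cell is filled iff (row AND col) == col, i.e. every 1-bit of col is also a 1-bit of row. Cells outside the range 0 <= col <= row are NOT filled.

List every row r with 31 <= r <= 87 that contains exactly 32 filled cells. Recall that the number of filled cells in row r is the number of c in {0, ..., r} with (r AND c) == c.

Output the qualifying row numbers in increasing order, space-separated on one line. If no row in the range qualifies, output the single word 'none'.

Row r has 2^popcount(r) filled cells, so we need popcount(r) = log2(32) = 5.
Scan r = 31..87 and keep those with exactly 5 one-bits:
r=31=11111 popcount=5 -> KEEP
r=32=100000 popcount=1 -> skip
r=33=100001 popcount=2 -> skip
r=34=100010 popcount=2 -> skip
r=35=100011 popcount=3 -> skip
r=36=100100 popcount=2 -> skip
r=37=100101 popcount=3 -> skip
r=38=100110 popcount=3 -> skip
r=39=100111 popcount=4 -> skip
r=40=101000 popcount=2 -> skip
r=41=101001 popcount=3 -> skip
r=42=101010 popcount=3 -> skip
r=43=101011 popcount=4 -> skip
r=44=101100 popcount=3 -> skip
r=45=101101 popcount=4 -> skip
r=46=101110 popcount=4 -> skip
r=47=101111 popcount=5 -> KEEP
r=48=110000 popcount=2 -> skip
r=49=110001 popcount=3 -> skip
r=50=110010 popcount=3 -> skip
r=51=110011 popcount=4 -> skip
r=52=110100 popcount=3 -> skip
r=53=110101 popcount=4 -> skip
r=54=110110 popcount=4 -> skip
r=55=110111 popcount=5 -> KEEP
r=56=111000 popcount=3 -> skip
r=57=111001 popcount=4 -> skip
r=58=111010 popcount=4 -> skip
r=59=111011 popcount=5 -> KEEP
r=60=111100 popcount=4 -> skip
r=61=111101 popcount=5 -> KEEP
r=62=111110 popcount=5 -> KEEP
r=63=111111 popcount=6 -> skip
r=64=1000000 popcount=1 -> skip
r=65=1000001 popcount=2 -> skip
r=66=1000010 popcount=2 -> skip
r=67=1000011 popcount=3 -> skip
r=68=1000100 popcount=2 -> skip
r=69=1000101 popcount=3 -> skip
r=70=1000110 popcount=3 -> skip
r=71=1000111 popcount=4 -> skip
r=72=1001000 popcount=2 -> skip
r=73=1001001 popcount=3 -> skip
r=74=1001010 popcount=3 -> skip
r=75=1001011 popcount=4 -> skip
r=76=1001100 popcount=3 -> skip
r=77=1001101 popcount=4 -> skip
r=78=1001110 popcount=4 -> skip
r=79=1001111 popcount=5 -> KEEP
r=80=1010000 popcount=2 -> skip
r=81=1010001 popcount=3 -> skip
r=82=1010010 popcount=3 -> skip
r=83=1010011 popcount=4 -> skip
r=84=1010100 popcount=3 -> skip
r=85=1010101 popcount=4 -> skip
r=86=1010110 popcount=4 -> skip
r=87=1010111 popcount=5 -> KEEP
Kept rows: 31 47 55 59 61 62 79 87

Answer: 31 47 55 59 61 62 79 87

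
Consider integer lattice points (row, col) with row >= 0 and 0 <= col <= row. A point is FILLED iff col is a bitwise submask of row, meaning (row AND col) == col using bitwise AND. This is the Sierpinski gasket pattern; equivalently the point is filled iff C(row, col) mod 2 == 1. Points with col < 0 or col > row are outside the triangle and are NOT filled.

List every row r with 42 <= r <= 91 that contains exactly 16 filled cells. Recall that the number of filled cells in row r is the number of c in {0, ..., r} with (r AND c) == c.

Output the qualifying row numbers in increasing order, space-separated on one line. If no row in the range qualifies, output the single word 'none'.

Row r has 2^popcount(r) filled cells, so we need popcount(r) = log2(16) = 4.
Scan r = 42..91 and keep those with exactly 4 one-bits:
r=42=101010 popcount=3 -> skip
r=43=101011 popcount=4 -> KEEP
r=44=101100 popcount=3 -> skip
r=45=101101 popcount=4 -> KEEP
r=46=101110 popcount=4 -> KEEP
r=47=101111 popcount=5 -> skip
r=48=110000 popcount=2 -> skip
r=49=110001 popcount=3 -> skip
r=50=110010 popcount=3 -> skip
r=51=110011 popcount=4 -> KEEP
r=52=110100 popcount=3 -> skip
r=53=110101 popcount=4 -> KEEP
r=54=110110 popcount=4 -> KEEP
r=55=110111 popcount=5 -> skip
r=56=111000 popcount=3 -> skip
r=57=111001 popcount=4 -> KEEP
r=58=111010 popcount=4 -> KEEP
r=59=111011 popcount=5 -> skip
r=60=111100 popcount=4 -> KEEP
r=61=111101 popcount=5 -> skip
r=62=111110 popcount=5 -> skip
r=63=111111 popcount=6 -> skip
r=64=1000000 popcount=1 -> skip
r=65=1000001 popcount=2 -> skip
r=66=1000010 popcount=2 -> skip
r=67=1000011 popcount=3 -> skip
r=68=1000100 popcount=2 -> skip
r=69=1000101 popcount=3 -> skip
r=70=1000110 popcount=3 -> skip
r=71=1000111 popcount=4 -> KEEP
r=72=1001000 popcount=2 -> skip
r=73=1001001 popcount=3 -> skip
r=74=1001010 popcount=3 -> skip
r=75=1001011 popcount=4 -> KEEP
r=76=1001100 popcount=3 -> skip
r=77=1001101 popcount=4 -> KEEP
r=78=1001110 popcount=4 -> KEEP
r=79=1001111 popcount=5 -> skip
r=80=1010000 popcount=2 -> skip
r=81=1010001 popcount=3 -> skip
r=82=1010010 popcount=3 -> skip
r=83=1010011 popcount=4 -> KEEP
r=84=1010100 popcount=3 -> skip
r=85=1010101 popcount=4 -> KEEP
r=86=1010110 popcount=4 -> KEEP
r=87=1010111 popcount=5 -> skip
r=88=1011000 popcount=3 -> skip
r=89=1011001 popcount=4 -> KEEP
r=90=1011010 popcount=4 -> KEEP
r=91=1011011 popcount=5 -> skip
Kept rows: 43 45 46 51 53 54 57 58 60 71 75 77 78 83 85 86 89 90

Answer: 43 45 46 51 53 54 57 58 60 71 75 77 78 83 85 86 89 90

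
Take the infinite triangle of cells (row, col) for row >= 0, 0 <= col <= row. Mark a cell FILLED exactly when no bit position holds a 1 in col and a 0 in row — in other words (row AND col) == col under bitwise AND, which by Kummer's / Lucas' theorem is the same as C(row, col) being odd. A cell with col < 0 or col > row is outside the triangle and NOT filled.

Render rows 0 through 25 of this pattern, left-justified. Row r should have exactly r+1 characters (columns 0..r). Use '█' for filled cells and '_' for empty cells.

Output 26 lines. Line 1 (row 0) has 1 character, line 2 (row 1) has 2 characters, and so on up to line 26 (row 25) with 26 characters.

Answer: █
██
█_█
████
█___█
██__██
█_█_█_█
████████
█_______█
██______██
█_█_____█_█
████____████
█___█___█___█
██__██__██__██
█_█_█_█_█_█_█_█
████████████████
█_______________█
██______________██
█_█_____________█_█
████____________████
█___█___________█___█
██__██__________██__██
█_█_█_█_________█_█_█_█
████████________████████
█_______█_______█_______█
██______██______██______██

Derivation:
r0=0: █
r1=1: ██
r2=10: █_█
r3=11: ████
r4=100: █___█
r5=101: ██__██
r6=110: █_█_█_█
r7=111: ████████
r8=1000: █_______█
r9=1001: ██______██
r10=1010: █_█_____█_█
r11=1011: ████____████
r12=1100: █___█___█___█
r13=1101: ██__██__██__██
r14=1110: █_█_█_█_█_█_█_█
r15=1111: ████████████████
r16=10000: █_______________█
r17=10001: ██______________██
r18=10010: █_█_____________█_█
r19=10011: ████____________████
r20=10100: █___█___________█___█
r21=10101: ██__██__________██__██
r22=10110: █_█_█_█_________█_█_█_█
r23=10111: ████████________████████
r24=11000: █_______█_______█_______█
r25=11001: ██______██______██______██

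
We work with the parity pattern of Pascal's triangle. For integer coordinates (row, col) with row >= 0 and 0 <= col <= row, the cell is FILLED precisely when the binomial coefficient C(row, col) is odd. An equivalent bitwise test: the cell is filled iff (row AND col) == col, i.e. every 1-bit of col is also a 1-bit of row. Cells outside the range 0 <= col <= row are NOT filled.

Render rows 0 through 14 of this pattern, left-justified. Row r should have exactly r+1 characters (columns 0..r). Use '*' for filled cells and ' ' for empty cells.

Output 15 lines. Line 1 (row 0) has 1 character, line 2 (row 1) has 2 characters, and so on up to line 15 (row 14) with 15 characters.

Answer: *
**
* *
****
*   *
**  **
* * * *
********
*       *
**      **
* *     * *
****    ****
*   *   *   *
**  **  **  **
* * * * * * * *

Derivation:
r0=0: *
r1=1: **
r2=10: * *
r3=11: ****
r4=100: *   *
r5=101: **  **
r6=110: * * * *
r7=111: ********
r8=1000: *       *
r9=1001: **      **
r10=1010: * *     * *
r11=1011: ****    ****
r12=1100: *   *   *   *
r13=1101: **  **  **  **
r14=1110: * * * * * * * *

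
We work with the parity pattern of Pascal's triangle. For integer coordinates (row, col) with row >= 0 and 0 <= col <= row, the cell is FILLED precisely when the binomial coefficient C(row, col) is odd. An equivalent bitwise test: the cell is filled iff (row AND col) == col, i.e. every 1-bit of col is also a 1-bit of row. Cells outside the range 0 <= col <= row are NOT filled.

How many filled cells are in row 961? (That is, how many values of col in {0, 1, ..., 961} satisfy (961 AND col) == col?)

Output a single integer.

Answer: 32

Derivation:
961 in binary = 1111000001
popcount(961) = number of 1-bits in 1111000001 = 5
A col c satisfies (961 AND c) == c iff every set bit of c is also set in 961; each of the 5 set bits of 961 can independently be on or off in c.
count = 2^5 = 32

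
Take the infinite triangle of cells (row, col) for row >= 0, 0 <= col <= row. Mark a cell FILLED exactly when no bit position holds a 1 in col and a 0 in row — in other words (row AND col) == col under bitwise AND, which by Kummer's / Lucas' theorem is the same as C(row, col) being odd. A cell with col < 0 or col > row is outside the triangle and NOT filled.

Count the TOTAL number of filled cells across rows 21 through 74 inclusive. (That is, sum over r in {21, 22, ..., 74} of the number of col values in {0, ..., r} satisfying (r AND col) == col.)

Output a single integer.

r21=10101 pc3: +8 =8
r22=10110 pc3: +8 =16
r23=10111 pc4: +16 =32
r24=11000 pc2: +4 =36
r25=11001 pc3: +8 =44
r26=11010 pc3: +8 =52
r27=11011 pc4: +16 =68
r28=11100 pc3: +8 =76
r29=11101 pc4: +16 =92
r30=11110 pc4: +16 =108
r31=11111 pc5: +32 =140
r32=100000 pc1: +2 =142
r33=100001 pc2: +4 =146
r34=100010 pc2: +4 =150
r35=100011 pc3: +8 =158
r36=100100 pc2: +4 =162
r37=100101 pc3: +8 =170
r38=100110 pc3: +8 =178
r39=100111 pc4: +16 =194
r40=101000 pc2: +4 =198
r41=101001 pc3: +8 =206
r42=101010 pc3: +8 =214
r43=101011 pc4: +16 =230
r44=101100 pc3: +8 =238
r45=101101 pc4: +16 =254
r46=101110 pc4: +16 =270
r47=101111 pc5: +32 =302
r48=110000 pc2: +4 =306
r49=110001 pc3: +8 =314
r50=110010 pc3: +8 =322
r51=110011 pc4: +16 =338
r52=110100 pc3: +8 =346
r53=110101 pc4: +16 =362
r54=110110 pc4: +16 =378
r55=110111 pc5: +32 =410
r56=111000 pc3: +8 =418
r57=111001 pc4: +16 =434
r58=111010 pc4: +16 =450
r59=111011 pc5: +32 =482
r60=111100 pc4: +16 =498
r61=111101 pc5: +32 =530
r62=111110 pc5: +32 =562
r63=111111 pc6: +64 =626
r64=1000000 pc1: +2 =628
r65=1000001 pc2: +4 =632
r66=1000010 pc2: +4 =636
r67=1000011 pc3: +8 =644
r68=1000100 pc2: +4 =648
r69=1000101 pc3: +8 =656
r70=1000110 pc3: +8 =664
r71=1000111 pc4: +16 =680
r72=1001000 pc2: +4 =684
r73=1001001 pc3: +8 =692
r74=1001010 pc3: +8 =700

Answer: 700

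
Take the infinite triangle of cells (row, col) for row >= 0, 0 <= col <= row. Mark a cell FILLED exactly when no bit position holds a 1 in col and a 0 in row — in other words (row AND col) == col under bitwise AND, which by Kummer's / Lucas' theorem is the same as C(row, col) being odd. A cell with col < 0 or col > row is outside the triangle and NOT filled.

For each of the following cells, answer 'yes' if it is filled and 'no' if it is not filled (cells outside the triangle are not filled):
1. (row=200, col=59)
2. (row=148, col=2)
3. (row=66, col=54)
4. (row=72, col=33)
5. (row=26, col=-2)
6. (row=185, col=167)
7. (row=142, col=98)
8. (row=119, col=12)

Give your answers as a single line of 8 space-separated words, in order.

Answer: no no no no no no no no

Derivation:
(200,59): row=0b11001000, col=0b111011, row AND col = 0b1000 = 8; 8 != 59 -> empty
(148,2): row=0b10010100, col=0b10, row AND col = 0b0 = 0; 0 != 2 -> empty
(66,54): row=0b1000010, col=0b110110, row AND col = 0b10 = 2; 2 != 54 -> empty
(72,33): row=0b1001000, col=0b100001, row AND col = 0b0 = 0; 0 != 33 -> empty
(26,-2): col outside [0, 26] -> not filled
(185,167): row=0b10111001, col=0b10100111, row AND col = 0b10100001 = 161; 161 != 167 -> empty
(142,98): row=0b10001110, col=0b1100010, row AND col = 0b10 = 2; 2 != 98 -> empty
(119,12): row=0b1110111, col=0b1100, row AND col = 0b100 = 4; 4 != 12 -> empty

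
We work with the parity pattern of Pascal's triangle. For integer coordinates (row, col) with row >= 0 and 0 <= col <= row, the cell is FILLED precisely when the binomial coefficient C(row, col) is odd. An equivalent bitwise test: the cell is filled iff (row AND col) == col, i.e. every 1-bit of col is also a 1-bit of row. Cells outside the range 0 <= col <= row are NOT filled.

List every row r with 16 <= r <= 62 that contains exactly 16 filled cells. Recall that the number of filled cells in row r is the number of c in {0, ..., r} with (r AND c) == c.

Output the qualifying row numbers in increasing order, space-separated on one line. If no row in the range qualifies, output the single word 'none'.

Answer: 23 27 29 30 39 43 45 46 51 53 54 57 58 60

Derivation:
Row r has 2^popcount(r) filled cells, so we need popcount(r) = log2(16) = 4.
Scan r = 16..62 and keep those with exactly 4 one-bits:
r=16=10000 popcount=1 -> skip
r=17=10001 popcount=2 -> skip
r=18=10010 popcount=2 -> skip
r=19=10011 popcount=3 -> skip
r=20=10100 popcount=2 -> skip
r=21=10101 popcount=3 -> skip
r=22=10110 popcount=3 -> skip
r=23=10111 popcount=4 -> KEEP
r=24=11000 popcount=2 -> skip
r=25=11001 popcount=3 -> skip
r=26=11010 popcount=3 -> skip
r=27=11011 popcount=4 -> KEEP
r=28=11100 popcount=3 -> skip
r=29=11101 popcount=4 -> KEEP
r=30=11110 popcount=4 -> KEEP
r=31=11111 popcount=5 -> skip
r=32=100000 popcount=1 -> skip
r=33=100001 popcount=2 -> skip
r=34=100010 popcount=2 -> skip
r=35=100011 popcount=3 -> skip
r=36=100100 popcount=2 -> skip
r=37=100101 popcount=3 -> skip
r=38=100110 popcount=3 -> skip
r=39=100111 popcount=4 -> KEEP
r=40=101000 popcount=2 -> skip
r=41=101001 popcount=3 -> skip
r=42=101010 popcount=3 -> skip
r=43=101011 popcount=4 -> KEEP
r=44=101100 popcount=3 -> skip
r=45=101101 popcount=4 -> KEEP
r=46=101110 popcount=4 -> KEEP
r=47=101111 popcount=5 -> skip
r=48=110000 popcount=2 -> skip
r=49=110001 popcount=3 -> skip
r=50=110010 popcount=3 -> skip
r=51=110011 popcount=4 -> KEEP
r=52=110100 popcount=3 -> skip
r=53=110101 popcount=4 -> KEEP
r=54=110110 popcount=4 -> KEEP
r=55=110111 popcount=5 -> skip
r=56=111000 popcount=3 -> skip
r=57=111001 popcount=4 -> KEEP
r=58=111010 popcount=4 -> KEEP
r=59=111011 popcount=5 -> skip
r=60=111100 popcount=4 -> KEEP
r=61=111101 popcount=5 -> skip
r=62=111110 popcount=5 -> skip
Kept rows: 23 27 29 30 39 43 45 46 51 53 54 57 58 60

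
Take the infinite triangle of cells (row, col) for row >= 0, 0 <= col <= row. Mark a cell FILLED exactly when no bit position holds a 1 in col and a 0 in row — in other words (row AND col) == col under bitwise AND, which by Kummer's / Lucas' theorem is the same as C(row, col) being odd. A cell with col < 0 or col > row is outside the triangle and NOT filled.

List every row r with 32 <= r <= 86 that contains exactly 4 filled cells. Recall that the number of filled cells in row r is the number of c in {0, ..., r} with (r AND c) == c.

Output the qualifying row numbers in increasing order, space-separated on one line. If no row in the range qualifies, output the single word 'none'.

Row r has 2^popcount(r) filled cells, so we need popcount(r) = log2(4) = 2.
Scan r = 32..86 and keep those with exactly 2 one-bits:
r=32=100000 popcount=1 -> skip
r=33=100001 popcount=2 -> KEEP
r=34=100010 popcount=2 -> KEEP
r=35=100011 popcount=3 -> skip
r=36=100100 popcount=2 -> KEEP
r=37=100101 popcount=3 -> skip
r=38=100110 popcount=3 -> skip
r=39=100111 popcount=4 -> skip
r=40=101000 popcount=2 -> KEEP
r=41=101001 popcount=3 -> skip
r=42=101010 popcount=3 -> skip
r=43=101011 popcount=4 -> skip
r=44=101100 popcount=3 -> skip
r=45=101101 popcount=4 -> skip
r=46=101110 popcount=4 -> skip
r=47=101111 popcount=5 -> skip
r=48=110000 popcount=2 -> KEEP
r=49=110001 popcount=3 -> skip
r=50=110010 popcount=3 -> skip
r=51=110011 popcount=4 -> skip
r=52=110100 popcount=3 -> skip
r=53=110101 popcount=4 -> skip
r=54=110110 popcount=4 -> skip
r=55=110111 popcount=5 -> skip
r=56=111000 popcount=3 -> skip
r=57=111001 popcount=4 -> skip
r=58=111010 popcount=4 -> skip
r=59=111011 popcount=5 -> skip
r=60=111100 popcount=4 -> skip
r=61=111101 popcount=5 -> skip
r=62=111110 popcount=5 -> skip
r=63=111111 popcount=6 -> skip
r=64=1000000 popcount=1 -> skip
r=65=1000001 popcount=2 -> KEEP
r=66=1000010 popcount=2 -> KEEP
r=67=1000011 popcount=3 -> skip
r=68=1000100 popcount=2 -> KEEP
r=69=1000101 popcount=3 -> skip
r=70=1000110 popcount=3 -> skip
r=71=1000111 popcount=4 -> skip
r=72=1001000 popcount=2 -> KEEP
r=73=1001001 popcount=3 -> skip
r=74=1001010 popcount=3 -> skip
r=75=1001011 popcount=4 -> skip
r=76=1001100 popcount=3 -> skip
r=77=1001101 popcount=4 -> skip
r=78=1001110 popcount=4 -> skip
r=79=1001111 popcount=5 -> skip
r=80=1010000 popcount=2 -> KEEP
r=81=1010001 popcount=3 -> skip
r=82=1010010 popcount=3 -> skip
r=83=1010011 popcount=4 -> skip
r=84=1010100 popcount=3 -> skip
r=85=1010101 popcount=4 -> skip
r=86=1010110 popcount=4 -> skip
Kept rows: 33 34 36 40 48 65 66 68 72 80

Answer: 33 34 36 40 48 65 66 68 72 80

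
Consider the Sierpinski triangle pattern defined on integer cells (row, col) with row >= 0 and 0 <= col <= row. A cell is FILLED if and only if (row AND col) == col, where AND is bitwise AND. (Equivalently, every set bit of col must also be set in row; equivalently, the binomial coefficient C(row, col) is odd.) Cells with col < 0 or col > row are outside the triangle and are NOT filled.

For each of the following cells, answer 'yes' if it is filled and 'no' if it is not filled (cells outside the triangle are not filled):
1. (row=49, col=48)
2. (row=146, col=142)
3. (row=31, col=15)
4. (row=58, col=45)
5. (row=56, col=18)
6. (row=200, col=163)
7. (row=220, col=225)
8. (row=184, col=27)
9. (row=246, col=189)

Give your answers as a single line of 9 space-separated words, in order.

Answer: yes no yes no no no no no no

Derivation:
(49,48): row=0b110001, col=0b110000, row AND col = 0b110000 = 48; 48 == 48 -> filled
(146,142): row=0b10010010, col=0b10001110, row AND col = 0b10000010 = 130; 130 != 142 -> empty
(31,15): row=0b11111, col=0b1111, row AND col = 0b1111 = 15; 15 == 15 -> filled
(58,45): row=0b111010, col=0b101101, row AND col = 0b101000 = 40; 40 != 45 -> empty
(56,18): row=0b111000, col=0b10010, row AND col = 0b10000 = 16; 16 != 18 -> empty
(200,163): row=0b11001000, col=0b10100011, row AND col = 0b10000000 = 128; 128 != 163 -> empty
(220,225): col outside [0, 220] -> not filled
(184,27): row=0b10111000, col=0b11011, row AND col = 0b11000 = 24; 24 != 27 -> empty
(246,189): row=0b11110110, col=0b10111101, row AND col = 0b10110100 = 180; 180 != 189 -> empty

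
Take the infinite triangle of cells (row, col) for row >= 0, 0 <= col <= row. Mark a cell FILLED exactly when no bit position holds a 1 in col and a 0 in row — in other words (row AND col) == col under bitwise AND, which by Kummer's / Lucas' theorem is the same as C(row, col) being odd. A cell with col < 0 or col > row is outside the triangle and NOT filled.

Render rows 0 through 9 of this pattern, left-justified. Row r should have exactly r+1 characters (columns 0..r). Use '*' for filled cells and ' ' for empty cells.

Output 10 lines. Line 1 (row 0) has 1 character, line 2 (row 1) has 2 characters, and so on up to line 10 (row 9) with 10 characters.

Answer: *
**
* *
****
*   *
**  **
* * * *
********
*       *
**      **

Derivation:
r0=0: *
r1=1: **
r2=10: * *
r3=11: ****
r4=100: *   *
r5=101: **  **
r6=110: * * * *
r7=111: ********
r8=1000: *       *
r9=1001: **      **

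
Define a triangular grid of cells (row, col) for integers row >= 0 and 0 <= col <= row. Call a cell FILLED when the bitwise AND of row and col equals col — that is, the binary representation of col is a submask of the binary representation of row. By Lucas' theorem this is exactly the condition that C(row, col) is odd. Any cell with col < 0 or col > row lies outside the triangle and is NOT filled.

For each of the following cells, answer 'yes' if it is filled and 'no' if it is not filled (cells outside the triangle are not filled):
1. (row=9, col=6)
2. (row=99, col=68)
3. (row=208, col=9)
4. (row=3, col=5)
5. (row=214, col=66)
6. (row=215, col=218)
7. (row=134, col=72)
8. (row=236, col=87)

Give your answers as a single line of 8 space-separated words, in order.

Answer: no no no no yes no no no

Derivation:
(9,6): row=0b1001, col=0b110, row AND col = 0b0 = 0; 0 != 6 -> empty
(99,68): row=0b1100011, col=0b1000100, row AND col = 0b1000000 = 64; 64 != 68 -> empty
(208,9): row=0b11010000, col=0b1001, row AND col = 0b0 = 0; 0 != 9 -> empty
(3,5): col outside [0, 3] -> not filled
(214,66): row=0b11010110, col=0b1000010, row AND col = 0b1000010 = 66; 66 == 66 -> filled
(215,218): col outside [0, 215] -> not filled
(134,72): row=0b10000110, col=0b1001000, row AND col = 0b0 = 0; 0 != 72 -> empty
(236,87): row=0b11101100, col=0b1010111, row AND col = 0b1000100 = 68; 68 != 87 -> empty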